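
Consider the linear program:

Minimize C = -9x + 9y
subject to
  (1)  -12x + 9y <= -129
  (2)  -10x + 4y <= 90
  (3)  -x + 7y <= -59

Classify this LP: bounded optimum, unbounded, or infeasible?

From the feasible point (-221/7, -395/7), moving in the direction (7, 1) keeps every constraint satisfied while C decreases without bound.

unbounded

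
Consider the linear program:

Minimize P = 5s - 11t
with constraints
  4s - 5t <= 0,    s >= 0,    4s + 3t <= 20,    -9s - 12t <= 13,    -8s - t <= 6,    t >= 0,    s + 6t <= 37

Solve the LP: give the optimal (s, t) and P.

Feasible corners and P = 5s - 11t:
  (0, 0) → P = 0
  (25/8, 5/2) → P = -95/8
  (0, 37/6) → P = -407/6
  (3/7, 128/21) → P = -1363/21

At the optimal vertex, s = 0 and s + 6t = 37.
Solving simultaneously gives s = 0, t = 37/6.

s = 0, t = 37/6, minimum P = -407/6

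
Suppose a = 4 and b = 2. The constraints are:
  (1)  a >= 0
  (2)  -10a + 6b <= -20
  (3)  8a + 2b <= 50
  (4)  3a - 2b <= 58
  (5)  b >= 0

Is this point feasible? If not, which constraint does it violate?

(1): 4 ≥ 0 ✓
(2): -28 ≤ -20 ✓
(3): 36 ≤ 50 ✓
(4): 8 ≤ 58 ✓
(5): 2 ≥ 0 ✓

feasible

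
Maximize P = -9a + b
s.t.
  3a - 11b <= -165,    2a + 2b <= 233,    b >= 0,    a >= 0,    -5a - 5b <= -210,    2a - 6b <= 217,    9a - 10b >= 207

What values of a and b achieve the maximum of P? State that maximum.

a = 1309/23, b = 702/23, maximum P = -11079/23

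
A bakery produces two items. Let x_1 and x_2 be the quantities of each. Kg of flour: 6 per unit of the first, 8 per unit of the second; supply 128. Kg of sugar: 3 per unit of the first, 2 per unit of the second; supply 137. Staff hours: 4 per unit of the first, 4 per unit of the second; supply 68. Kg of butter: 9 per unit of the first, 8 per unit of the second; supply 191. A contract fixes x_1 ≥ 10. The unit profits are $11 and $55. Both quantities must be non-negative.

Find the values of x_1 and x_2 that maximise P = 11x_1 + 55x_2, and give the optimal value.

x_1 = 10, x_2 = 7, maximum P = 495

Feasible corners and P = 11x_1 + 55x_2:
  (17, 0) → P = 187
  (10, 0) → P = 110
  (10, 7) → P = 495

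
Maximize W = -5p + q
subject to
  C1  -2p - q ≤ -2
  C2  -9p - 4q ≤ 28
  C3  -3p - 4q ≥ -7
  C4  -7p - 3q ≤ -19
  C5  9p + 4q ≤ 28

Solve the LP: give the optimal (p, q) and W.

p = 55/19, q = -8/19, maximum W = -283/19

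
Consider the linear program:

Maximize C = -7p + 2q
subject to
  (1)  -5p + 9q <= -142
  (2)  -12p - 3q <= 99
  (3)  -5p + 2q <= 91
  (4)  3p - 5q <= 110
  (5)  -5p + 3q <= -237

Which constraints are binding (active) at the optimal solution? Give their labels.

Corner points and C = -7p + 2q:
  (140, 62) → C = -856
  (569/10, 95/6) → C = -10999/30
  (855/16, 161/16) → C = -5663/16

The maximum is at (855/16, 161/16). Substituting into each constraint, equality holds for (4) and (5); the remaining constraints have slack.

(4) and (5)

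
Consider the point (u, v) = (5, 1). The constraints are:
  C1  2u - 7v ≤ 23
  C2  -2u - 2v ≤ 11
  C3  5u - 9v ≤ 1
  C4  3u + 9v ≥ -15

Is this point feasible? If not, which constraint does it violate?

not feasible — violates C3

Constraint C3: 5u - 9v = 16, which is not ≤ 1. All other constraints are satisfied.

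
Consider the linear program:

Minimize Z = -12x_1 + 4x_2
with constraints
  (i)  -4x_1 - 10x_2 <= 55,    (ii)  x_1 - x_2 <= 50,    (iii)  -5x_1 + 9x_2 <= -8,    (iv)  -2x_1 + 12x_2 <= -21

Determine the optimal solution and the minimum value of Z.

x_1 = 579/10, x_2 = 79/10, minimum Z = -3316/5

Corner points and Z = -12x_1 + 4x_2:
  (445/14, -255/14) → Z = -3180/7
  (-415/86, -307/86) → Z = 1876/43
  (579/10, 79/10) → Z = -3316/5
  (-31/14, -89/42) → Z = 380/21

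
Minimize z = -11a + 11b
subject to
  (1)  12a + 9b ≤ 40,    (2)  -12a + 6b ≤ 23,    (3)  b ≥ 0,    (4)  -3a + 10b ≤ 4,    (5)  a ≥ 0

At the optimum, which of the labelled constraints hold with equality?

(1) and (3)

Corner points and z = -11a + 11b:
  (10/3, 0) → z = -110/3
  (52/21, 8/7) → z = -44/3
  (0, 0) → z = 0
  (0, 2/5) → z = 22/5

The minimum is at (10/3, 0). Substituting into each constraint, equality holds for (1) and (3); the remaining constraints have slack.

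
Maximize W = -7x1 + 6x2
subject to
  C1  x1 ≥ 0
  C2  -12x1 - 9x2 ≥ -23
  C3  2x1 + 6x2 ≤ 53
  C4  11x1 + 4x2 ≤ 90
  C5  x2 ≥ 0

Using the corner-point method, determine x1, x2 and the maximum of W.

x1 = 0, x2 = 23/9, maximum W = 46/3

Vertices and W = -7x1 + 6x2:
  (0, 23/9) → W = 46/3
  (0, 0) → W = 0
  (23/12, 0) → W = -161/12

The optimum lies where x1 = 0 and -12x1 - 9x2 = -23.
Solving simultaneously gives x1 = 0, x2 = 23/9.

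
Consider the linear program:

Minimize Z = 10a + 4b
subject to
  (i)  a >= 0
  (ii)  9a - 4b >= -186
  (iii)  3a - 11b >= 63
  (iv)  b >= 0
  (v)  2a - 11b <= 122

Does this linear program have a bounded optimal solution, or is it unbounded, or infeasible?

Vertices and Z = 10a + 4b:
  (21, 0) → Z = 210
  (61, 0) → Z = 610
The feasible region has finitely many vertices and no improving ray; the minimum is 210 at (21, 0).

bounded optimum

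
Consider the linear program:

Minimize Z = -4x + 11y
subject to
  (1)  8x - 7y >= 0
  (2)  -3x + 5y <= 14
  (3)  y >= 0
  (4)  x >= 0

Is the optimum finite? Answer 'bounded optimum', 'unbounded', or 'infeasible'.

unbounded

From the feasible point (98/19, 112/19), moving in the direction (1, 0) keeps every constraint satisfied while Z decreases without bound.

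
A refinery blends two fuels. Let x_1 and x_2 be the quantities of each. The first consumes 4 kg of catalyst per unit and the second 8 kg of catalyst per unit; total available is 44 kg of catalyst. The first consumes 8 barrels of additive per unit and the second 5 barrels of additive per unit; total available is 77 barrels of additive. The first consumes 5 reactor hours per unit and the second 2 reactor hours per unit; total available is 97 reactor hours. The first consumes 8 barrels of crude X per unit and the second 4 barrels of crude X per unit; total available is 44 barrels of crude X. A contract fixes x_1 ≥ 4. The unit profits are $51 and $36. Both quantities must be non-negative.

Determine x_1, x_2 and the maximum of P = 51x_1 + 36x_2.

x_1 = 4, x_2 = 3, maximum P = 312

Extreme points and P = 51x_1 + 36x_2:
  (11/2, 0) → P = 561/2
  (4, 0) → P = 204
  (4, 3) → P = 312

At the optimal vertex, 8x_1 + 4x_2 = 44 and x_1 = 4.
Solving simultaneously gives x_1 = 4, x_2 = 3.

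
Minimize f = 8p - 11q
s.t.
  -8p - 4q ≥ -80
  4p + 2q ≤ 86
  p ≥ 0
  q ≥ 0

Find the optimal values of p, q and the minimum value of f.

p = 0, q = 20, minimum f = -220

Feasible corners and f = 8p - 11q:
  (0, 20) → f = -220
  (10, 0) → f = 80
  (0, 0) → f = 0

At the optimal vertex, -8p - 4q = -80 and p = 0.
Solving simultaneously gives p = 0, q = 20.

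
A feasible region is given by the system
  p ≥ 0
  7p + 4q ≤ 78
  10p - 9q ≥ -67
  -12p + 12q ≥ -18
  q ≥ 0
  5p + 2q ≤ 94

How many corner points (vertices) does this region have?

5

Of the 15 pairwise boundary intersections, those satisfying every inequality are:
  (0, 67/9)
  (0, 0)
  (434/103, 1249/103)
  (84/11, 135/22)
  (3/2, 0)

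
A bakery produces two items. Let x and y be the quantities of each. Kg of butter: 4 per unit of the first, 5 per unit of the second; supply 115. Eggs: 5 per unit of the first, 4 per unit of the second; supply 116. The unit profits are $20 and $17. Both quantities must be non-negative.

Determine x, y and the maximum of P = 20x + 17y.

Feasible corners and P = 20x + 17y:
  (0, 0) → P = 0
  (0, 23) → P = 391
  (116/5, 0) → P = 464
  (40/3, 37/3) → P = 1429/3

The optimum lies where 4x + 5y = 115 and 5x + 4y = 116.
Solving simultaneously gives x = 40/3, y = 37/3.

x = 40/3, y = 37/3, maximum P = 1429/3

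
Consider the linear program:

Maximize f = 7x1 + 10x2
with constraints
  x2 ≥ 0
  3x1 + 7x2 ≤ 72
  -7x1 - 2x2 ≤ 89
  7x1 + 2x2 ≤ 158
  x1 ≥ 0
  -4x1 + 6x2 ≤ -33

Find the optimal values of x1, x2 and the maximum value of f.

x1 = 962/43, x2 = 30/43, maximum f = 7034/43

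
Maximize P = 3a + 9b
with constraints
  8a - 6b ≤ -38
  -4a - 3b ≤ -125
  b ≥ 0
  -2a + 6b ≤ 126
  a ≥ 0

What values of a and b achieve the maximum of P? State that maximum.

Extreme points and P = 3a + 9b:
  (53/4, 24) → P = 1023/4
  (44/3, 233/9) → P = 277
  (62/5, 377/15) → P = 1317/5

a = 44/3, b = 233/9, maximum P = 277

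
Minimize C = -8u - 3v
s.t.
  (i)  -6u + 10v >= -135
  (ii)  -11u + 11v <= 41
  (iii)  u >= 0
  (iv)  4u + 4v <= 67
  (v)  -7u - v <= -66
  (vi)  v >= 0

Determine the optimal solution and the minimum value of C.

u = 67/4, v = 0, minimum C = -134

The optimum lies where 4u + 4v = 67 and v = 0.
Solving simultaneously gives u = 67/4, v = 0.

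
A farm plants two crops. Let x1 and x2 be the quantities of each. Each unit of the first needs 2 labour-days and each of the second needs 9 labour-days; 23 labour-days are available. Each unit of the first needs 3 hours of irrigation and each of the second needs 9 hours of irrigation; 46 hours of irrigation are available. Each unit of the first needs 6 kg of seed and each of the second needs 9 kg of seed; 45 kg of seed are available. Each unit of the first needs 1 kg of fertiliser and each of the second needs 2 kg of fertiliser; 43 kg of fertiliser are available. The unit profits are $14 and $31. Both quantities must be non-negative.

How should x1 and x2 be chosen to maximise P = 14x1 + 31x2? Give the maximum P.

Vertices and P = 14x1 + 31x2:
  (0, 0) → P = 0
  (0, 23/9) → P = 713/9
  (15/2, 0) → P = 105
  (11/2, 4/3) → P = 355/3

The binding constraints are 2x1 + 9x2 = 23 and 6x1 + 9x2 = 45.
Solving simultaneously gives x1 = 11/2, x2 = 4/3.

x1 = 11/2, x2 = 4/3, maximum P = 355/3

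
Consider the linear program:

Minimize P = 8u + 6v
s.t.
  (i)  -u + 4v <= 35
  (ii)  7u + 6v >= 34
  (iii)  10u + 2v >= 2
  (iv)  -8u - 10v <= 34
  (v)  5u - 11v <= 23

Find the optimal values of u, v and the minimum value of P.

u = -28/23, v = 163/23, minimum P = 754/23

At the optimal vertex, 7u + 6v = 34 and 10u + 2v = 2.
Solving simultaneously gives u = -28/23, v = 163/23.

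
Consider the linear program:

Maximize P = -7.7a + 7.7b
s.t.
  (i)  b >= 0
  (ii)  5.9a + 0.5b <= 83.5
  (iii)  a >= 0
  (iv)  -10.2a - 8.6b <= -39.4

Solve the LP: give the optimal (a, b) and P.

a = 0, b = 167, maximum P = 1285.9

Feasible corners and P = -7.7a + 7.7b:
  (835/59, 0) → P = -12859/118
  (197/51, 0) → P = -15169/510
  (0, 167) → P = 12859/10
  (0, 197/43) → P = 15169/430

At the optimal vertex, 5.9a + 0.5b = 83.5 and a = 0.
Solving simultaneously gives a = 0, b = 167.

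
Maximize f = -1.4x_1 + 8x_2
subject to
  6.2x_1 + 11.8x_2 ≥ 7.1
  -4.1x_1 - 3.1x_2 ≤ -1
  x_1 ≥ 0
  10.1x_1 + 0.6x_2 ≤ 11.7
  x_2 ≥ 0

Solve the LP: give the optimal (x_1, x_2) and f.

Extreme points and f = -1.4x_1 + 8x_2:
  (0, 71/118) → f = 284/59
  (71/62, 0) → f = -497/310
  (0, 39/2) → f = 156
  (117/101, 0) → f = -819/505

The binding constraints are x_1 = 0 and 10.1x_1 + 0.6x_2 = 11.7.
Solving simultaneously gives x_1 = 0, x_2 = 39/2.

x_1 = 0, x_2 = 19.5, maximum f = 156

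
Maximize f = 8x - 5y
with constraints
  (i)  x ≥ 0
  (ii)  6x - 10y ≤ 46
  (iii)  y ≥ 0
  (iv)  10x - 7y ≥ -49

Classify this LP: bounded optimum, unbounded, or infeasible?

unbounded

From the feasible point (0, 0), moving in the direction (7, 10) keeps every constraint satisfied while f increases without bound.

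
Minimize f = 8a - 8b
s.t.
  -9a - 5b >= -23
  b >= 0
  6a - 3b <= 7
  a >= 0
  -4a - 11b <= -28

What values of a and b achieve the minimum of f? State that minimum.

Vertices and f = 8a - 8b:
  (0, 23/5) → f = -184/5
  (113/79, 160/79) → f = -376/79
  (0, 28/11) → f = -224/11

The optimum lies where -9a - 5b = -23 and a = 0.
Solving simultaneously gives a = 0, b = 23/5.

a = 0, b = 23/5, minimum f = -184/5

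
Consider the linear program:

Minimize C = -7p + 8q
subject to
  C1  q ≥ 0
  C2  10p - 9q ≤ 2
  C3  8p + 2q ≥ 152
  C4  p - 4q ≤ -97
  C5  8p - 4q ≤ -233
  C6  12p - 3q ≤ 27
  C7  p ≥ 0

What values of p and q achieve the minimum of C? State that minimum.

The feasible region is unbounded (it extends along (0, 1), (1, 4)), but C strictly increases along every unbounded feasible direction, so there is no improving ray and the minimum is attained at a vertex.

At the optimal vertex, 8p + 2q = 152 and 8p - 4q = -233.
Solving simultaneously gives p = 71/24, q = 385/6.

p = 71/24, q = 385/6, minimum C = 3941/8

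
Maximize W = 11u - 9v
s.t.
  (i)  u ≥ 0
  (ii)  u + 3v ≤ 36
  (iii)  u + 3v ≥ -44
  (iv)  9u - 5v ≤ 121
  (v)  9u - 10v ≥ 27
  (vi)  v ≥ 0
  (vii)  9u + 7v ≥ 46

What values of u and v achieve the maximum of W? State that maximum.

Extreme points and W = 11u - 9v:
  (543/32, 203/32) → W = 2073/16
  (441/37, 297/37) → W = 2178/37
  (121/9, 0) → W = 1331/9
  (649/153, 19/17) → W = 5600/153
  (46/9, 0) → W = 506/9

The binding constraints are 9u - 5v = 121 and v = 0.
Solving simultaneously gives u = 121/9, v = 0.

u = 121/9, v = 0, maximum W = 1331/9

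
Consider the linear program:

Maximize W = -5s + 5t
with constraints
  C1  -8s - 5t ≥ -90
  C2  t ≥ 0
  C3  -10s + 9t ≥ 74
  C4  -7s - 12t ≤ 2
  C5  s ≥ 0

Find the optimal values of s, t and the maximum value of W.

s = 0, t = 18, maximum W = 90

Extreme points and W = -5s + 5t:
  (220/61, 746/61) → W = 2630/61
  (0, 18) → W = 90
  (0, 74/9) → W = 370/9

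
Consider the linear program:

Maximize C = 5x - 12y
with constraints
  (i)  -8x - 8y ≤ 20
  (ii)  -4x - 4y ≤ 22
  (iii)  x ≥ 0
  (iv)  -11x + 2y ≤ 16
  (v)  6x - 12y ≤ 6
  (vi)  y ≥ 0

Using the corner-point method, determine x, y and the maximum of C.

Feasible corners and C = 5x - 12y:
  (0, 8) → C = -96
  (0, 0) → C = 0
  (1, 0) → C = 5
The feasible region is unbounded (it extends along (2, 1), (2, 11)), but C strictly decreases along every unbounded feasible direction, so there is no improving ray and the maximum is attained at a vertex.

x = 1, y = 0, maximum C = 5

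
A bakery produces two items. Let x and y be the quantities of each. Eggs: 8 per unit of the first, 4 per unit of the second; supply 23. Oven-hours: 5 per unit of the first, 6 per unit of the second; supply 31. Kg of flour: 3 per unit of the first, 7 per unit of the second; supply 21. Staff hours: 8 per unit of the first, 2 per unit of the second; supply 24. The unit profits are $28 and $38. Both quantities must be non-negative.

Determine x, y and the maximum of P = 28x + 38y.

Vertices and P = 28x + 38y:
  (0, 0) → P = 0
  (0, 3) → P = 114
  (23/8, 0) → P = 161/2
  (7/4, 9/4) → P = 269/2

At the optimal vertex, 8x + 4y = 23 and 3x + 7y = 21.
Solving simultaneously gives x = 7/4, y = 9/4.

x = 7/4, y = 9/4, maximum P = 269/2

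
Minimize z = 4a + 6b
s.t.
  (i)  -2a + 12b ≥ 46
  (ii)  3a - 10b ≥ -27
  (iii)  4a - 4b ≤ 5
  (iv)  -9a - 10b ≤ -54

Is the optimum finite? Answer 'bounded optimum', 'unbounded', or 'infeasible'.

infeasible

The boundaries -2a + 12b = 46 and 3a - 10b = -27 meet at (17/2, 21/4), but that point violates 4a - 4b ≤ 5. Every candidate vertex is excluded by some other constraint, so the feasible region is empty.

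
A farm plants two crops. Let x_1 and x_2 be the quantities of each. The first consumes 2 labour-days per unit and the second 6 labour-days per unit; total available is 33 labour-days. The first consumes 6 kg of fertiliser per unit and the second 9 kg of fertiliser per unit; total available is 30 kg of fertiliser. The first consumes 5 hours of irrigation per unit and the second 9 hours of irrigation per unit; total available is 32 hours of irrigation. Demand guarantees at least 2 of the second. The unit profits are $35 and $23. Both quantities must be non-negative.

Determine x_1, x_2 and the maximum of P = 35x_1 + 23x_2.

x_1 = 2, x_2 = 2, maximum P = 116

Vertices and P = 35x_1 + 23x_2:
  (0, 10/3) → P = 230/3
  (0, 2) → P = 46
  (2, 2) → P = 116

At the optimal vertex, 6x_1 + 9x_2 = 30 and x_2 = 2.
Solving simultaneously gives x_1 = 2, x_2 = 2.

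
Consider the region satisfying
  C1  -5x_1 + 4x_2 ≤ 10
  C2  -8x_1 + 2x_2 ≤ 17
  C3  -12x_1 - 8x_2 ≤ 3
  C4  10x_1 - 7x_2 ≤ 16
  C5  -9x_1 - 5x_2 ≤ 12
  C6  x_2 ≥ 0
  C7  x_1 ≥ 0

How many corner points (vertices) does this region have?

4

Intersecting each pair of boundary lines and keeping only the points that satisfy every inequality leaves:
  (134/5, 36)
  (0, 5/2)
  (8/5, 0)
  (0, 0)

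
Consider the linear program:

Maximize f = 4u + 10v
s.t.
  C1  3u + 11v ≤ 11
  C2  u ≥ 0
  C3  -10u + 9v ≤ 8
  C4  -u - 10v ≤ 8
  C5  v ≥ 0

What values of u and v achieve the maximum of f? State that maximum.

u = 11/3, v = 0, maximum f = 44/3

Vertices and f = 4u + 10v:
  (11/137, 134/137) → f = 1384/137
  (11/3, 0) → f = 44/3
  (0, 8/9) → f = 80/9
  (0, 0) → f = 0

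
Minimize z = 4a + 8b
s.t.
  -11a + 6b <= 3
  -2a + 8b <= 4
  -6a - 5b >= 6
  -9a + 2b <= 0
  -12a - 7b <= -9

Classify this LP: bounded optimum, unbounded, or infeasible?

unbounded

From the feasible point (29/6, -7), moving in the direction (7, -12) keeps every constraint satisfied while z decreases without bound.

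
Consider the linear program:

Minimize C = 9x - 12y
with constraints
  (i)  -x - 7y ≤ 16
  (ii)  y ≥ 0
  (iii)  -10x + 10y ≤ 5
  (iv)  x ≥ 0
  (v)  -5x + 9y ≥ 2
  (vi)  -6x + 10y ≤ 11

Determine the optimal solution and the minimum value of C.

x = 3/2, y = 2, minimum C = -21/2

Extreme points and C = 9x - 12y:
  (0, 1/2) → C = -6
  (3/2, 2) → C = -21/2
  (0, 2/9) → C = -8/3
The feasible region is unbounded (it extends along (9, 5), (5, 3)), but C strictly increases along every unbounded feasible direction, so there is no improving ray and the minimum is attained at a vertex.

The binding constraints are -10x + 10y = 5 and -6x + 10y = 11.
Solving simultaneously gives x = 3/2, y = 2.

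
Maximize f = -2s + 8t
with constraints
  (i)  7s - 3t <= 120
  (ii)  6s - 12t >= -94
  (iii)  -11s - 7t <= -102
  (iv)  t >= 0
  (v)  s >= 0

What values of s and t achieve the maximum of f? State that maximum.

s = 287/11, t = 689/33, maximum f = 3790/33

Feasible corners and f = -2s + 8t:
  (287/11, 689/33) → f = 3790/33
  (120/7, 0) → f = -240/7
  (283/87, 823/87) → f = 2006/29
  (102/11, 0) → f = -204/11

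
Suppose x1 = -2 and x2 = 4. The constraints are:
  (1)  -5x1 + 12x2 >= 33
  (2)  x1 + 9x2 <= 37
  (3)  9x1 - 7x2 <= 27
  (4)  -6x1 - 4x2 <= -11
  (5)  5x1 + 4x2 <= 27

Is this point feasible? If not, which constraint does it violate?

not feasible — violates (4)

Constraint (4): -6x1 - 4x2 = -4, which is not ≤ -11. All other constraints are satisfied.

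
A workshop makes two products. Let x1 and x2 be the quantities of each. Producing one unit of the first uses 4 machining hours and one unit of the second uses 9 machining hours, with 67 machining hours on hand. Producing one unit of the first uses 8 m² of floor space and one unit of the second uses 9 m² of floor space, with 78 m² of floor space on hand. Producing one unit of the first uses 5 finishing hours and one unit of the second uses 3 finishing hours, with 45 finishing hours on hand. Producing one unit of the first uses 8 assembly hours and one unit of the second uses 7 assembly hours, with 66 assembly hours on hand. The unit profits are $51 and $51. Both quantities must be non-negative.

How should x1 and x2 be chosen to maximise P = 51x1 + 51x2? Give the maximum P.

x1 = 3, x2 = 6, maximum P = 459

Extreme points and P = 51x1 + 51x2:
  (0, 0) → P = 0
  (0, 67/9) → P = 1139/3
  (33/4, 0) → P = 1683/4
  (11/4, 56/9) → P = 5491/12
  (3, 6) → P = 459

The binding constraints are 8x1 + 9x2 = 78 and 8x1 + 7x2 = 66.
Solving simultaneously gives x1 = 3, x2 = 6.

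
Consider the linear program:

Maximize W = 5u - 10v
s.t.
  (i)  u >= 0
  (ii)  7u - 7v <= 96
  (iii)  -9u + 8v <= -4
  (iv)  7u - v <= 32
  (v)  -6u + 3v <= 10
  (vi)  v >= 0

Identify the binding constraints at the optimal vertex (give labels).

(iv) and (vi)

Extreme points and W = 5u - 10v:
  (252/47, 260/47) → W = -1340/47
  (4/9, 0) → W = 20/9
  (32/7, 0) → W = 160/7

The maximum is at (32/7, 0). Substituting into each constraint, equality holds for (iv) and (vi); the remaining constraints have slack.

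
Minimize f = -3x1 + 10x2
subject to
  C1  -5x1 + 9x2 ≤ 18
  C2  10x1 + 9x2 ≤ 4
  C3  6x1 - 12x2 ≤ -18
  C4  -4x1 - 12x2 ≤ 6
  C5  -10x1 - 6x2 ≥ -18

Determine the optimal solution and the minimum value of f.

Extreme points and f = -3x1 + 10x2:
  (-14/15, 40/27) → f = 2378/135
  (-45/16, 7/16) → f = 205/16
  (-19/29, 34/29) → f = 397/29
  (-12/5, 3/10) → f = 51/5

The binding constraints are 6x1 - 12x2 = -18 and -4x1 - 12x2 = 6.
Solving simultaneously gives x1 = -12/5, x2 = 3/10.

x1 = -12/5, x2 = 3/10, minimum f = 51/5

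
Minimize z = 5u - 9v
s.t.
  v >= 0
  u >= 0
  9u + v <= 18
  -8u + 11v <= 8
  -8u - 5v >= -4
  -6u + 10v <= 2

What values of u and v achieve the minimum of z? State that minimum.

u = 3/11, v = 4/11, minimum z = -21/11

Vertices and z = 5u - 9v:
  (0, 0) → z = 0
  (1/2, 0) → z = 5/2
  (0, 1/5) → z = -9/5
  (3/11, 4/11) → z = -21/11

The optimum lies where -8u - 5v = -4 and -6u + 10v = 2.
Solving simultaneously gives u = 3/11, v = 4/11.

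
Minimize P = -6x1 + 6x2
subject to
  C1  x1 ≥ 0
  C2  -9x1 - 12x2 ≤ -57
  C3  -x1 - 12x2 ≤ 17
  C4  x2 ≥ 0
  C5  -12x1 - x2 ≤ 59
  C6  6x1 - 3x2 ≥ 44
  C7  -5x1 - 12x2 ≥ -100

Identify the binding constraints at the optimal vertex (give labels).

C4 and C7

Feasible corners and P = -6x1 + 6x2:
  (22/3, 0) → P = -44
  (20, 0) → P = -120
  (276/29, 380/87) → P = -896/29

The minimum is at (20, 0). Substituting into each constraint, equality holds for C4 and C7; the remaining constraints have slack.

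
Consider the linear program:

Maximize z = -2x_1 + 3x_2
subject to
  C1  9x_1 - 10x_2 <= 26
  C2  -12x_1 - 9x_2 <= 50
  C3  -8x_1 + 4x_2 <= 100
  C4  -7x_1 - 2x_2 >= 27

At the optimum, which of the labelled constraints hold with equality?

C3 and C4

Extreme points and z = -2x_1 + 3x_2:
  (-55/6, 20/3) → z = 115/3
  (-11/3, -2/3) → z = 16/3
  (-7, 11) → z = 47

The maximum is at (-7, 11). Substituting into each constraint, equality holds for C3 and C4; the remaining constraints have slack.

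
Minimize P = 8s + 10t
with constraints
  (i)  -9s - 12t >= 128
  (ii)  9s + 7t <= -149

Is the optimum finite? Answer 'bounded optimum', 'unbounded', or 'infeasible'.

From the feasible point (-892/45, 21/5), moving in the direction (-12, 9) keeps every constraint satisfied while P decreases without bound.

unbounded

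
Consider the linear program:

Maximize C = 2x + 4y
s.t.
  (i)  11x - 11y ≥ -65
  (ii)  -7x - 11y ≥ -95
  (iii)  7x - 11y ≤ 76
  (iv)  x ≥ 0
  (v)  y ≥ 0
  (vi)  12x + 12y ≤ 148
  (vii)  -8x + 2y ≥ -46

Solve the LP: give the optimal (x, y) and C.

x = 5/3, y = 250/33, maximum C = 370/11

Feasible corners and C = 2x + 4y:
  (5/3, 250/33) → C = 370/11
  (0, 65/11) → C = 260/11
  (116/17, 73/17) → C = 524/17
  (0, 0) → C = 0
  (23/4, 0) → C = 23/2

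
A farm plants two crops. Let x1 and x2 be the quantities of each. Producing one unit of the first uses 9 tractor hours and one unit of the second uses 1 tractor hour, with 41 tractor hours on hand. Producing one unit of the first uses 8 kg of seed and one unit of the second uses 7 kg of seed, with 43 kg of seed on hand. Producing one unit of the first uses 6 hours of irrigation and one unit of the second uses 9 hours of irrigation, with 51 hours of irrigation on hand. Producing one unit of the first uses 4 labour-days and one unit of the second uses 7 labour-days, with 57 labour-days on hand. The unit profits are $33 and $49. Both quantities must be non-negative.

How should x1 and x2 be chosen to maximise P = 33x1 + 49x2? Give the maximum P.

Feasible corners and P = 33x1 + 49x2:
  (0, 0) → P = 0
  (0, 17/3) → P = 833/3
  (41/9, 0) → P = 451/3
  (244/55, 59/55) → P = 10943/55
  (1, 5) → P = 278

The binding constraints are 8x1 + 7x2 = 43 and 6x1 + 9x2 = 51.
Solving simultaneously gives x1 = 1, x2 = 5.

x1 = 1, x2 = 5, maximum P = 278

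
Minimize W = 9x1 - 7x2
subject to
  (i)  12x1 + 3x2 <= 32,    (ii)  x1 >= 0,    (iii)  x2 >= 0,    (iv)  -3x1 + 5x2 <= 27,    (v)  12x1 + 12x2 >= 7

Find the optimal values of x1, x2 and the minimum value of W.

x1 = 0, x2 = 27/5, minimum W = -189/5

Corner points and W = 9x1 - 7x2:
  (8/3, 0) → W = 24
  (79/69, 140/23) → W = -743/23
  (0, 27/5) → W = -189/5
  (0, 7/12) → W = -49/12
  (7/12, 0) → W = 21/4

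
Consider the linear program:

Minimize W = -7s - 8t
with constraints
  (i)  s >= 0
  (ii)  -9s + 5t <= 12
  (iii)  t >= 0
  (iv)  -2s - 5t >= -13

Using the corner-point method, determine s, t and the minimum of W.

Corner points and W = -7s - 8t:
  (0, 12/5) → W = -96/5
  (0, 0) → W = 0
  (1/11, 141/55) → W = -1163/55
  (13/2, 0) → W = -91/2

The binding constraints are t = 0 and -2s - 5t = -13.
Solving simultaneously gives s = 13/2, t = 0.

s = 13/2, t = 0, minimum W = -91/2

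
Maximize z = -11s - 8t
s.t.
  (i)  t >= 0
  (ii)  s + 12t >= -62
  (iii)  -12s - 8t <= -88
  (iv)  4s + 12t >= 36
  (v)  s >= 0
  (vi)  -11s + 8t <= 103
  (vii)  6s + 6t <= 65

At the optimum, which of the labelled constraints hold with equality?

(iii) and (iv)

Feasible corners and z = -11s - 8t:
  (9, 0) → z = -99
  (65/6, 0) → z = -715/6
  (48/7, 5/7) → z = -568/7
  (1/3, 21/2) → z = -263/3

The maximum is at (48/7, 5/7). Substituting into each constraint, equality holds for (iii) and (iv); the remaining constraints have slack.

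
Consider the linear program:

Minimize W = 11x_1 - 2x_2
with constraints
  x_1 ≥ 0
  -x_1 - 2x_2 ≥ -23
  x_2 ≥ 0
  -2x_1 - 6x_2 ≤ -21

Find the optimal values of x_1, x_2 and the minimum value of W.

x_1 = 0, x_2 = 23/2, minimum W = -23

Feasible corners and W = 11x_1 - 2x_2:
  (0, 23/2) → W = -23
  (0, 7/2) → W = -7
  (23, 0) → W = 253
  (21/2, 0) → W = 231/2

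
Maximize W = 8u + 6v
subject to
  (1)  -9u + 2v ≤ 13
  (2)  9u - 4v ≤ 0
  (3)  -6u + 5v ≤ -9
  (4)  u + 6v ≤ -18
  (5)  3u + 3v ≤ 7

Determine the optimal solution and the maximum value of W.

u = -12/7, v = -27/7, maximum W = -258/7

Extreme points and W = 8u + 6v:
  (-26/9, -13/2) → W = -559/9
  (-83/33, -53/11) → W = -1618/33
  (-12/7, -27/7) → W = -258/7

At the optimal vertex, 9u - 4v = 0 and -6u + 5v = -9.
Solving simultaneously gives u = -12/7, v = -27/7.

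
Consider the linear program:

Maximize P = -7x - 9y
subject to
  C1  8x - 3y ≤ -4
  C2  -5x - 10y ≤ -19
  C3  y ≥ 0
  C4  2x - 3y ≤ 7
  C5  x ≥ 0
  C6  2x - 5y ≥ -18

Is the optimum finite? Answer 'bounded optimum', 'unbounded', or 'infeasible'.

Corner points and P = -7x - 9y:
  (17/95, 172/95) → P = -1667/95
  (1, 4) → P = -43
  (0, 19/10) → P = -171/10
  (0, 18/5) → P = -162/5
The feasible region has finitely many vertices and no improving ray; the maximum is -171/10 at (0, 19/10).

bounded optimum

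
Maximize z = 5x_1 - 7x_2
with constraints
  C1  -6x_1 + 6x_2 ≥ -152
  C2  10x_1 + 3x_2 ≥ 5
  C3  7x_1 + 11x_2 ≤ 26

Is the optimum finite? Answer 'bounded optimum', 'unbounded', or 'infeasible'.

bounded optimum

Corner points and z = 5x_1 - 7x_2:
  (81/13, -745/39) → z = 6430/39
  (457/27, -227/27) → z = 3874/27
  (-23/89, 225/89) → z = -1690/89
The feasible region has finitely many vertices and no improving ray; the maximum is 6430/39 at (81/13, -745/39).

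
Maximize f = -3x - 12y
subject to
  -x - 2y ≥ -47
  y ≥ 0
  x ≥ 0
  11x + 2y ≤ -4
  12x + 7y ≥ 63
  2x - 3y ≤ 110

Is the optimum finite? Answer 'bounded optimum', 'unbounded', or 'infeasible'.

The boundaries -x - 2y = -47 and y = 0 meet at (47, 0), but that point violates 11x + 2y ≤ -4. Every candidate vertex is excluded by some other constraint, so the feasible region is empty.

infeasible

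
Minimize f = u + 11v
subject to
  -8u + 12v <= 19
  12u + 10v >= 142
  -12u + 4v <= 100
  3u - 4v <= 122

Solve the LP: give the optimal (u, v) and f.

Corner points and f = u + 11v:
  (757/112, 341/56) → f = 8259/112
  (385, 1033/4) → f = 12903/4
  (298/13, -173/13) → f = -1605/13

The optimum lies where 12u + 10v = 142 and 3u - 4v = 122.
Solving simultaneously gives u = 298/13, v = -173/13.

u = 298/13, v = -173/13, minimum f = -1605/13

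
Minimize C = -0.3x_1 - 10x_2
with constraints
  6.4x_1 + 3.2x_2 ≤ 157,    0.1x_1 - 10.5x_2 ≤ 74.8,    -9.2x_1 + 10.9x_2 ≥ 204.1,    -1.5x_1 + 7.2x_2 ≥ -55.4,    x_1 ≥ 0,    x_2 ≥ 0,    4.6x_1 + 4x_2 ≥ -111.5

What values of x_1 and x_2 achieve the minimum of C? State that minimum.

x_1 = 0, x_2 = 49.0625, minimum C = -490.625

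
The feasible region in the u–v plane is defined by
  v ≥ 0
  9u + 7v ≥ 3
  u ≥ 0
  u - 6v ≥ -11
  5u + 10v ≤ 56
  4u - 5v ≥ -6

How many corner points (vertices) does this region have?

6

Of the 15 pairwise boundary intersections, those satisfying every inequality are:
  (1/3, 0)
  (56/5, 0)
  (0, 3/7)
  (0, 6/5)
  (113/20, 111/40)
  (1, 2)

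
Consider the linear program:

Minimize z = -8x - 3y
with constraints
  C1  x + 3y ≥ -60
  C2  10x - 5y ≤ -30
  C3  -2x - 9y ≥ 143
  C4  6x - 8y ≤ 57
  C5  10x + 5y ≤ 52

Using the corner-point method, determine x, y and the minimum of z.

x = -197/20, y = -137/10, minimum z = 1199/10

Feasible corners and z = -8x - 3y:
  (-37, -23/3) → z = 319
  (-309/26, -417/26) → z = 3723/26
  (-197/20, -137/10) → z = 1199/10
  (-21/2, -15) → z = 129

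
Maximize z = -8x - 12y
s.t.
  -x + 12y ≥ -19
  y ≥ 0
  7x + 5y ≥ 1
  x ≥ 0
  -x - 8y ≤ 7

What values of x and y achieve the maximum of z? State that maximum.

x = 1/7, y = 0, maximum z = -8/7

The feasible region is unbounded (it extends along (0, 1), (12, 1)), but z strictly decreases along every unbounded feasible direction, so there is no improving ray and the maximum is attained at a vertex.

At the optimal vertex, y = 0 and 7x + 5y = 1.
Solving simultaneously gives x = 1/7, y = 0.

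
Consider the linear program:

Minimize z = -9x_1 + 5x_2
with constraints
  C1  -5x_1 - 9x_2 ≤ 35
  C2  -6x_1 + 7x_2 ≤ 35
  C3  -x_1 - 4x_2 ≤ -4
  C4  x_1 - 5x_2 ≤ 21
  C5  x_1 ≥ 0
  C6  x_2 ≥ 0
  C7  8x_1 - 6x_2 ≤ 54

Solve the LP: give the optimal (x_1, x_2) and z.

x_1 = 147/5, x_2 = 151/5, minimum z = -568/5

Feasible corners and z = -9x_1 + 5x_2:
  (0, 5) → z = 25
  (147/5, 151/5) → z = -568/5
  (0, 1) → z = 5
  (4, 0) → z = -36
  (27/4, 0) → z = -243/4

The optimum lies where -6x_1 + 7x_2 = 35 and 8x_1 - 6x_2 = 54.
Solving simultaneously gives x_1 = 147/5, x_2 = 151/5.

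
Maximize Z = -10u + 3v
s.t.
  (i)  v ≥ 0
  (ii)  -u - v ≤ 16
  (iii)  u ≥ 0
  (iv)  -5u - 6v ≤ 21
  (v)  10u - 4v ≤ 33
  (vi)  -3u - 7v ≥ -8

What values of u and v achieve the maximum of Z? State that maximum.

Corner points and Z = -10u + 3v:
  (0, 0) → Z = 0
  (8/3, 0) → Z = -80/3
  (0, 8/7) → Z = 24/7

The binding constraints are u = 0 and -3u - 7v = -8.
Solving simultaneously gives u = 0, v = 8/7.

u = 0, v = 8/7, maximum Z = 24/7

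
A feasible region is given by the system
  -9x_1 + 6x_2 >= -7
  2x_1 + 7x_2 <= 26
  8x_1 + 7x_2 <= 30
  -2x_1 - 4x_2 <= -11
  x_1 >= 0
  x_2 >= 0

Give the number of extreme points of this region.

Pairwise boundary intersections that survive every other constraint:
  (229/111, 214/111)
  (47/24, 85/48)
  (2/3, 74/21)
  (0, 26/7)
  (0, 11/4)

5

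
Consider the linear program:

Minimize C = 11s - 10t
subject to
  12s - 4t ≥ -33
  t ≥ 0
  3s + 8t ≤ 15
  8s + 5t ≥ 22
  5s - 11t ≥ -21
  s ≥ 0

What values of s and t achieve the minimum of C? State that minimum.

s = 101/49, t = 54/49, minimum C = 571/49

Corner points and C = 11s - 10t:
  (5, 0) → C = 55
  (11/4, 0) → C = 121/4
  (101/49, 54/49) → C = 571/49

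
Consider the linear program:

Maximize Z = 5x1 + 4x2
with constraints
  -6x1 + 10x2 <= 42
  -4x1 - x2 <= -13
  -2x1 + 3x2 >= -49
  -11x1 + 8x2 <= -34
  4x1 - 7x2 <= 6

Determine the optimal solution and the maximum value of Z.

x1 = 308, x2 = 189, maximum Z = 2296

Feasible corners and Z = 5x1 + 4x2:
  (308, 189) → Z = 2296
  (338/31, 333/31) → Z = 3022/31
  (325/2, 92) → Z = 2361/2
  (38/9, 14/9) → Z = 82/3

At the optimal vertex, -6x1 + 10x2 = 42 and -2x1 + 3x2 = -49.
Solving simultaneously gives x1 = 308, x2 = 189.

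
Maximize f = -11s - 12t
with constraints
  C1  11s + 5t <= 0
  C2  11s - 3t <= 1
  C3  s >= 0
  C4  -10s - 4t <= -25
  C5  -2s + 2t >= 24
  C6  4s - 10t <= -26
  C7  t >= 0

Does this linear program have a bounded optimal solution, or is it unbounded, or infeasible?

infeasible

The boundaries 11s - 3t = 1 and -2s + 2t = 24 meet at (37/8, 133/8), but that point violates 11s + 5t ≤ 0. Every candidate vertex is excluded by some other constraint, so the feasible region is empty.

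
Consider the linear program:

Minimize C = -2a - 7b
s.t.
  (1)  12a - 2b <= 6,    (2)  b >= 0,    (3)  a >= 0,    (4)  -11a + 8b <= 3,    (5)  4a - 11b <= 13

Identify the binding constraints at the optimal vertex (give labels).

Feasible corners and C = -2a - 7b:
  (1/2, 0) → C = -1
  (27/37, 51/37) → C = -411/37
  (0, 0) → C = 0
  (0, 3/8) → C = -21/8

The minimum is at (27/37, 51/37). Substituting into each constraint, equality holds for (1) and (4); the remaining constraints have slack.

(1) and (4)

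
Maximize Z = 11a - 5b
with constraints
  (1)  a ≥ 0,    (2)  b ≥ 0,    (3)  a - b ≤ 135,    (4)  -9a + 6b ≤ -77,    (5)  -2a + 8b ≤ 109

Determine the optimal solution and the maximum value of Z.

Feasible corners and Z = 11a - 5b:
  (135, 0) → Z = 1485
  (77/9, 0) → Z = 847/9
  (1189/6, 379/6) → Z = 1864
  (127/6, 227/12) → Z = 553/4

a = 1189/6, b = 379/6, maximum Z = 1864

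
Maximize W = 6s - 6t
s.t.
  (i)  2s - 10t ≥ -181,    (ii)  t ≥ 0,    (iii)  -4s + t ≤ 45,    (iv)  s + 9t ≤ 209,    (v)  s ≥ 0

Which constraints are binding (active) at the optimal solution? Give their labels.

(ii) and (iv)

Vertices and W = 6s - 6t:
  (461/28, 599/28) → W = -207/7
  (0, 181/10) → W = -543/5
  (209, 0) → W = 1254
  (0, 0) → W = 0

The maximum is at (209, 0). Substituting into each constraint, equality holds for (ii) and (iv); the remaining constraints have slack.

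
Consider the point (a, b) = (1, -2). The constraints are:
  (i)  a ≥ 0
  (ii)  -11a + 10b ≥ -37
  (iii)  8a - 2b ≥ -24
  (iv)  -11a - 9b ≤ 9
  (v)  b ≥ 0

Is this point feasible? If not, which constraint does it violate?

Constraint (v): b = -2, which is not ≥ 0. All other constraints are satisfied.

not feasible — violates (v)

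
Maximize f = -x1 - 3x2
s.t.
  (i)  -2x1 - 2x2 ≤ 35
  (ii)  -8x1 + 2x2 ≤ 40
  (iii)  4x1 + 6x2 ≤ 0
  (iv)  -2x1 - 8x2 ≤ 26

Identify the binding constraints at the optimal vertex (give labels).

Feasible corners and f = -x1 - 3x2:
  (-30/7, 20/7) → f = -30/7
  (-93/17, -32/17) → f = 189/17
  (39/5, -26/5) → f = 39/5

The maximum is at (-93/17, -32/17). Substituting into each constraint, equality holds for (ii) and (iv); the remaining constraints have slack.

(ii) and (iv)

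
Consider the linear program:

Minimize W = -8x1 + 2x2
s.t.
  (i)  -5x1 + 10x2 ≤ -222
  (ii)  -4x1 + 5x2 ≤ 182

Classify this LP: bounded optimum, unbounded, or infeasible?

From the feasible point (-586/3, -1798/15), moving in the direction (10, 5) keeps every constraint satisfied while W decreases without bound.

unbounded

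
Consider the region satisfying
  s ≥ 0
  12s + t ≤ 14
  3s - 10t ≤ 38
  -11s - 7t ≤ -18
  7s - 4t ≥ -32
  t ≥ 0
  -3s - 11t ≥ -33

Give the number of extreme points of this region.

Of the 21 pairwise boundary intersections, those satisfying every inequality are:
  (0, 18/7)
  (0, 3)
  (80/73, 62/73)
  (121/129, 118/43)

4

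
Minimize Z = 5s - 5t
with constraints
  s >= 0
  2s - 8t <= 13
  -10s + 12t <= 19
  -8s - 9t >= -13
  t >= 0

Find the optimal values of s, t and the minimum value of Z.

Extreme points and Z = 5s - 5t:
  (0, 13/9) → Z = -65/9
  (0, 0) → Z = 0
  (13/8, 0) → Z = 65/8

s = 0, t = 13/9, minimum Z = -65/9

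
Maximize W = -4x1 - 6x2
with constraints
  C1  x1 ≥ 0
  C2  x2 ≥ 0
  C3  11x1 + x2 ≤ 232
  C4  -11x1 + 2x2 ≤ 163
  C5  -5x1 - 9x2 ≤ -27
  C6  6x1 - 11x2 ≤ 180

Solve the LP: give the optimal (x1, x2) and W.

Vertices and W = -4x1 - 6x2:
  (0, 163/2) → W = -489
  (0, 3) → W = -18
  (232/11, 0) → W = -928/11
  (27/5, 0) → W = -108/5
  (301/33, 395/3) → W = -27274/33

x1 = 0, x2 = 3, maximum W = -18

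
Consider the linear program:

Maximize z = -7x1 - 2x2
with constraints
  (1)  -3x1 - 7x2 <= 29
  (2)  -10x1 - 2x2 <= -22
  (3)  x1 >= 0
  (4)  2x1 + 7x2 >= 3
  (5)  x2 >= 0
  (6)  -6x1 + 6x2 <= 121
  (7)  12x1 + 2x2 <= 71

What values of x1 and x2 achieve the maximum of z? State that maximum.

x1 = 11/5, x2 = 0, maximum z = -77/5

Corner points and z = -7x1 - 2x2:
  (0, 11) → z = -22
  (11/5, 0) → z = -77/5
  (0, 121/6) → z = -121/3
  (71/12, 0) → z = -497/12
  (46/21, 313/14) → z = -1261/21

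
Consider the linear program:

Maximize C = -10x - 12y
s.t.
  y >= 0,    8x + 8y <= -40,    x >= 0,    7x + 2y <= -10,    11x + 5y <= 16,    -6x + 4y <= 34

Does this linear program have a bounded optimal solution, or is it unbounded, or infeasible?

The boundaries y = 0 and 8x + 8y = -40 meet at (-5, 0), but that point violates x ≥ 0. Every candidate vertex is excluded by some other constraint, so the feasible region is empty.

infeasible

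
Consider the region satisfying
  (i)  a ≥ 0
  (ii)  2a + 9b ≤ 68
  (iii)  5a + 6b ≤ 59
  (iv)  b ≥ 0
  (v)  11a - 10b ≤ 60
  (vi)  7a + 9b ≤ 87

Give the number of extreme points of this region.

Pairwise boundary intersections that survive every other constraint:
  (0, 68/9)
  (0, 0)
  (41/11, 74/11)
  (475/58, 349/116)
  (60/11, 0)

5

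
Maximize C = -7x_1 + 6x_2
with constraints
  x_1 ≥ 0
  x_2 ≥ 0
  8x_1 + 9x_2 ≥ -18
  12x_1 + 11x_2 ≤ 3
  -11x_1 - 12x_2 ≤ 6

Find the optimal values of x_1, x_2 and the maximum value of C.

x_1 = 0, x_2 = 3/11, maximum C = 18/11

Corner points and C = -7x_1 + 6x_2:
  (0, 0) → C = 0
  (0, 3/11) → C = 18/11
  (1/4, 0) → C = -7/4

The optimum lies where x_1 = 0 and 12x_1 + 11x_2 = 3.
Solving simultaneously gives x_1 = 0, x_2 = 3/11.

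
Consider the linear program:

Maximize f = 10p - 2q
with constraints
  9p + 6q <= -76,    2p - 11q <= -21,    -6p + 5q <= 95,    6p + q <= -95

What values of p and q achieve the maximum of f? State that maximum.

p = -533/34, q = -16/17, maximum f = -2633/17

Feasible corners and f = 10p - 2q:
  (-235/14, -8/7) → f = -1159/7
  (-533/34, -16/17) → f = -2633/17
  (-95/6, 0) → f = -475/3

The optimum lies where 2p - 11q = -21 and 6p + q = -95.
Solving simultaneously gives p = -533/34, q = -16/17.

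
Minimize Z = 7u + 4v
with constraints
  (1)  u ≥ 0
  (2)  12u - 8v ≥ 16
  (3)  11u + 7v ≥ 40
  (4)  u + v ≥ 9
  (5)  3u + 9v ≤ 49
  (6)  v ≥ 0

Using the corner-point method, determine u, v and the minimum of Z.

u = 16/3, v = 11/3, minimum Z = 52

Feasible corners and Z = 7u + 4v:
  (16/3, 11/3) → Z = 52
  (9, 0) → Z = 63
  (49/3, 0) → Z = 343/3

At the optimal vertex, u + v = 9 and 3u + 9v = 49.
Solving simultaneously gives u = 16/3, v = 11/3.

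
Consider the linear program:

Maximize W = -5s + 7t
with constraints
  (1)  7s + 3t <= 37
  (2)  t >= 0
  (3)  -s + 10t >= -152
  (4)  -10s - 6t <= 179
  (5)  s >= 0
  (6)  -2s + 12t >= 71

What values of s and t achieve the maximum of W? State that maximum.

s = 0, t = 37/3, maximum W = 259/3

Corner points and W = -5s + 7t:
  (0, 37/3) → W = 259/3
  (77/30, 571/90) → W = 1421/45
  (0, 71/12) → W = 497/12

At the optimal vertex, 7s + 3t = 37 and s = 0.
Solving simultaneously gives s = 0, t = 37/3.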